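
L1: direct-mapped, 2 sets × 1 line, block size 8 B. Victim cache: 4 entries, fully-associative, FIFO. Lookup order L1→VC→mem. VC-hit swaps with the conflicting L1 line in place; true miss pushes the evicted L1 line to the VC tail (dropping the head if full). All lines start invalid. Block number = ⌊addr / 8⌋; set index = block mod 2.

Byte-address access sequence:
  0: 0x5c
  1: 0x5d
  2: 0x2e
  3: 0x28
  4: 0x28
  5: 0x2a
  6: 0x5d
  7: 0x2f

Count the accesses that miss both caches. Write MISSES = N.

0: 0x5c (blk 11, set 1) → MISS  vc=[]
1: 0x5d (blk 11, set 1) → L1-HIT  vc=[]
2: 0x2e (blk 5, set 1) → MISS  vc=[11]
3: 0x28 (blk 5, set 1) → L1-HIT  vc=[11]
4: 0x28 (blk 5, set 1) → L1-HIT  vc=[11]
5: 0x2a (blk 5, set 1) → L1-HIT  vc=[11]
6: 0x5d (blk 11, set 1) → VC-HIT  vc=[5]
7: 0x2f (blk 5, set 1) → VC-HIT  vc=[11]

MISSES = 2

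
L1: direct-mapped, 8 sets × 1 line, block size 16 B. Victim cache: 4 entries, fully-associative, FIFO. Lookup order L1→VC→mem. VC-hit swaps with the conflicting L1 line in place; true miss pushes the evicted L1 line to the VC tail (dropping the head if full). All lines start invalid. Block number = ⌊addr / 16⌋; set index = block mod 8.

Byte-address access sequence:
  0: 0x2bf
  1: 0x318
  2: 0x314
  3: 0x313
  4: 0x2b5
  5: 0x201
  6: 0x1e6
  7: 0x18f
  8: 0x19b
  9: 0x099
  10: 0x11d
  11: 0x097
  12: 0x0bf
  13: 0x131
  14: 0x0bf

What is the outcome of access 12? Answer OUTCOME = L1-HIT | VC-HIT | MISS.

0: 0x2bf (blk 43, set 3) → MISS  vc=[]
1: 0x318 (blk 49, set 1) → MISS  vc=[]
2: 0x314 (blk 49, set 1) → L1-HIT  vc=[]
3: 0x313 (blk 49, set 1) → L1-HIT  vc=[]
4: 0x2b5 (blk 43, set 3) → L1-HIT  vc=[]
5: 0x201 (blk 32, set 0) → MISS  vc=[]
6: 0x1e6 (blk 30, set 6) → MISS  vc=[]
7: 0x18f (blk 24, set 0) → MISS  vc=[32]
8: 0x19b (blk 25, set 1) → MISS  vc=[32, 49]
9: 0x99 (blk 9, set 1) → MISS  vc=[32, 49, 25]
10: 0x11d (blk 17, set 1) → MISS  vc=[32, 49, 25, 9]
11: 0x97 (blk 9, set 1) → VC-HIT  vc=[32, 49, 25, 17]
12: 0xbf (blk 11, set 3) → MISS  vc=[49, 25, 17, 43]
13: 0x131 (blk 19, set 3) → MISS  vc=[25, 17, 43, 11]
14: 0xbf (blk 11, set 3) → VC-HIT  vc=[25, 17, 43, 19]

OUTCOME = MISS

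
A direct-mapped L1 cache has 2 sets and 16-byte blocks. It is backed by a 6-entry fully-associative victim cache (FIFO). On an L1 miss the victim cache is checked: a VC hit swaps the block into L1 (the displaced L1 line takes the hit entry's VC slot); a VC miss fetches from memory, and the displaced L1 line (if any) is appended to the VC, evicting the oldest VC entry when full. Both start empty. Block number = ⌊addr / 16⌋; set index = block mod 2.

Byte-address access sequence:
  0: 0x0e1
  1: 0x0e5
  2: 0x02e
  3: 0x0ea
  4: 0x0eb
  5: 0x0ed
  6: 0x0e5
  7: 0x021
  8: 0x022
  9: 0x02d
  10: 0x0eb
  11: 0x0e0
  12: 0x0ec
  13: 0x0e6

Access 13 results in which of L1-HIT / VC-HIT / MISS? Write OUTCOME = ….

OUTCOME = L1-HIT

0: 0xe1 (blk 14, set 0) → MISS  vc=[]
1: 0xe5 (blk 14, set 0) → L1-HIT  vc=[]
2: 0x2e (blk 2, set 0) → MISS  vc=[14]
3: 0xea (blk 14, set 0) → VC-HIT  vc=[2]
4: 0xeb (blk 14, set 0) → L1-HIT  vc=[2]
5: 0xed (blk 14, set 0) → L1-HIT  vc=[2]
6: 0xe5 (blk 14, set 0) → L1-HIT  vc=[2]
7: 0x21 (blk 2, set 0) → VC-HIT  vc=[14]
8: 0x22 (blk 2, set 0) → L1-HIT  vc=[14]
9: 0x2d (blk 2, set 0) → L1-HIT  vc=[14]
10: 0xeb (blk 14, set 0) → VC-HIT  vc=[2]
11: 0xe0 (blk 14, set 0) → L1-HIT  vc=[2]
12: 0xec (blk 14, set 0) → L1-HIT  vc=[2]
13: 0xe6 (blk 14, set 0) → L1-HIT  vc=[2]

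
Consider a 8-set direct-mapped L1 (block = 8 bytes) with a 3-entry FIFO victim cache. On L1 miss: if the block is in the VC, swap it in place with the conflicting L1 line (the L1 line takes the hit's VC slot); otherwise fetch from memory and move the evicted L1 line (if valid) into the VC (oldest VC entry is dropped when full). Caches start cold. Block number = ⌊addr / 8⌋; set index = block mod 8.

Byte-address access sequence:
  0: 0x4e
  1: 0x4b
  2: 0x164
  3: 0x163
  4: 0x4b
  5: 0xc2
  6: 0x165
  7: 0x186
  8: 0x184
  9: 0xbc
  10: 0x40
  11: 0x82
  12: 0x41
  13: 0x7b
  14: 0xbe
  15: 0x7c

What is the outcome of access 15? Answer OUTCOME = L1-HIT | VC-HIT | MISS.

0: 0x4e (blk 9, set 1) → MISS  vc=[]
1: 0x4b (blk 9, set 1) → L1-HIT  vc=[]
2: 0x164 (blk 44, set 4) → MISS  vc=[]
3: 0x163 (blk 44, set 4) → L1-HIT  vc=[]
4: 0x4b (blk 9, set 1) → L1-HIT  vc=[]
5: 0xc2 (blk 24, set 0) → MISS  vc=[]
6: 0x165 (blk 44, set 4) → L1-HIT  vc=[]
7: 0x186 (blk 48, set 0) → MISS  vc=[24]
8: 0x184 (blk 48, set 0) → L1-HIT  vc=[24]
9: 0xbc (blk 23, set 7) → MISS  vc=[24]
10: 0x40 (blk 8, set 0) → MISS  vc=[24, 48]
11: 0x82 (blk 16, set 0) → MISS  vc=[24, 48, 8]
12: 0x41 (blk 8, set 0) → VC-HIT  vc=[24, 48, 16]
13: 0x7b (blk 15, set 7) → MISS  vc=[48, 16, 23]
14: 0xbe (blk 23, set 7) → VC-HIT  vc=[48, 16, 15]
15: 0x7c (blk 15, set 7) → VC-HIT  vc=[48, 16, 23]

OUTCOME = VC-HIT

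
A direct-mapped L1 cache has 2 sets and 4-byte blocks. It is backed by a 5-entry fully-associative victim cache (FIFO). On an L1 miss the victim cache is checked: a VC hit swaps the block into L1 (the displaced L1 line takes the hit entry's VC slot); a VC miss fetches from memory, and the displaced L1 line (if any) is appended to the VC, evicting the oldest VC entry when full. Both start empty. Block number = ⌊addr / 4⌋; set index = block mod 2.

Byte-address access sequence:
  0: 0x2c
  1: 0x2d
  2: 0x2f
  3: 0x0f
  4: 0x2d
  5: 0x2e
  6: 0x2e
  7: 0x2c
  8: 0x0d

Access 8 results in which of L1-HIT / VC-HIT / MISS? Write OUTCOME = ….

#0 0x2c→b11/s1 MISS; vc=[]
#1 0x2d→b11/s1 L1-HIT; vc=[]
#2 0x2f→b11/s1 L1-HIT; vc=[]
#3 0xf→b3/s1 MISS; vc=[11]
#4 0x2d→b11/s1 VC-HIT; vc=[3]
#5 0x2e→b11/s1 L1-HIT; vc=[3]
#6 0x2e→b11/s1 L1-HIT; vc=[3]
#7 0x2c→b11/s1 L1-HIT; vc=[3]
#8 0xd→b3/s1 VC-HIT; vc=[11]

OUTCOME = VC-HIT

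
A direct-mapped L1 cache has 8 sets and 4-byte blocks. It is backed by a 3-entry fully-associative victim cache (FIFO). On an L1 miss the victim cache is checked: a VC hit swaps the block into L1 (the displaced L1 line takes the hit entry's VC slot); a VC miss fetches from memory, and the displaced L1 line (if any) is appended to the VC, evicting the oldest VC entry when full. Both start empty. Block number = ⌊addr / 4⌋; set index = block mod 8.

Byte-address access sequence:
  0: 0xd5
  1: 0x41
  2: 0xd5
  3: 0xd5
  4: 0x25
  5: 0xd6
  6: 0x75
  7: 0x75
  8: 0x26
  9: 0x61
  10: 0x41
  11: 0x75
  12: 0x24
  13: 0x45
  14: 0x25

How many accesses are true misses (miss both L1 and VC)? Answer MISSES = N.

MISSES = 6

#0 0xd5→b53/s5 MISS; vc=[]
#1 0x41→b16/s0 MISS; vc=[]
#2 0xd5→b53/s5 L1-HIT; vc=[]
#3 0xd5→b53/s5 L1-HIT; vc=[]
#4 0x25→b9/s1 MISS; vc=[]
#5 0xd6→b53/s5 L1-HIT; vc=[]
#6 0x75→b29/s5 MISS; vc=[53]
#7 0x75→b29/s5 L1-HIT; vc=[53]
#8 0x26→b9/s1 L1-HIT; vc=[53]
#9 0x61→b24/s0 MISS; vc=[53,16]
#10 0x41→b16/s0 VC-HIT; vc=[53,24]
#11 0x75→b29/s5 L1-HIT; vc=[53,24]
#12 0x24→b9/s1 L1-HIT; vc=[53,24]
#13 0x45→b17/s1 MISS; vc=[53,24,9]
#14 0x25→b9/s1 VC-HIT; vc=[53,24,17]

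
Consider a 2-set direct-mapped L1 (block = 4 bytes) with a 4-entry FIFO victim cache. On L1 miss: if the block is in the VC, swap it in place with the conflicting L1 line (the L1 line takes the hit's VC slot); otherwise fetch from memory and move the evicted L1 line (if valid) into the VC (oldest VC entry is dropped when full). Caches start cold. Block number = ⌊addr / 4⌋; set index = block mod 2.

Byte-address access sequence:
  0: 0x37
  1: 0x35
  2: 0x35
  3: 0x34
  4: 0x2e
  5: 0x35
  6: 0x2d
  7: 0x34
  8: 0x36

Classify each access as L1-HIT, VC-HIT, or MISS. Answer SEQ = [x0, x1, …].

0: 0x37 (blk 13, set 1) → MISS  vc=[]
1: 0x35 (blk 13, set 1) → L1-HIT  vc=[]
2: 0x35 (blk 13, set 1) → L1-HIT  vc=[]
3: 0x34 (blk 13, set 1) → L1-HIT  vc=[]
4: 0x2e (blk 11, set 1) → MISS  vc=[13]
5: 0x35 (blk 13, set 1) → VC-HIT  vc=[11]
6: 0x2d (blk 11, set 1) → VC-HIT  vc=[13]
7: 0x34 (blk 13, set 1) → VC-HIT  vc=[11]
8: 0x36 (blk 13, set 1) → L1-HIT  vc=[11]

SEQ = [MISS, L1-HIT, L1-HIT, L1-HIT, MISS, VC-HIT, VC-HIT, VC-HIT, L1-HIT]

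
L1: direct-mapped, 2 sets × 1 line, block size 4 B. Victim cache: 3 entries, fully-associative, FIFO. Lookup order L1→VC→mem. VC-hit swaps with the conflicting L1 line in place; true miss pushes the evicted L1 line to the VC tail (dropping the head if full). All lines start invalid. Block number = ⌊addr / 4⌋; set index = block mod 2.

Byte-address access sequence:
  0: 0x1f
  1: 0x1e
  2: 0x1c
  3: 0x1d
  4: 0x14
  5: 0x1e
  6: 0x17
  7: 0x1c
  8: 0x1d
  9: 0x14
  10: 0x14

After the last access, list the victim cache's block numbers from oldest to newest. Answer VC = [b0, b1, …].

VC = [7]

0: 0x1f (blk 7, set 1) → MISS  vc=[]
1: 0x1e (blk 7, set 1) → L1-HIT  vc=[]
2: 0x1c (blk 7, set 1) → L1-HIT  vc=[]
3: 0x1d (blk 7, set 1) → L1-HIT  vc=[]
4: 0x14 (blk 5, set 1) → MISS  vc=[7]
5: 0x1e (blk 7, set 1) → VC-HIT  vc=[5]
6: 0x17 (blk 5, set 1) → VC-HIT  vc=[7]
7: 0x1c (blk 7, set 1) → VC-HIT  vc=[5]
8: 0x1d (blk 7, set 1) → L1-HIT  vc=[5]
9: 0x14 (blk 5, set 1) → VC-HIT  vc=[7]
10: 0x14 (blk 5, set 1) → L1-HIT  vc=[7]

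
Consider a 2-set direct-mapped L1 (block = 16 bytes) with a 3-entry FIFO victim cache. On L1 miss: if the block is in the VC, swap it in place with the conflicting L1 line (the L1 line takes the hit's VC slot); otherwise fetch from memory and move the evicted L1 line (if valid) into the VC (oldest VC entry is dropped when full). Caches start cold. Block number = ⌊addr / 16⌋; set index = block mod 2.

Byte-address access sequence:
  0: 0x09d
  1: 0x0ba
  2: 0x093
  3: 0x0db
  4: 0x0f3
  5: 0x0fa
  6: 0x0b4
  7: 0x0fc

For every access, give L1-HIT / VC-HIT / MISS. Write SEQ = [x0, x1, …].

SEQ = [MISS, MISS, VC-HIT, MISS, MISS, L1-HIT, VC-HIT, VC-HIT]

#0 0x9d→b9/s1 MISS; vc=[]
#1 0xba→b11/s1 MISS; vc=[9]
#2 0x93→b9/s1 VC-HIT; vc=[11]
#3 0xdb→b13/s1 MISS; vc=[11,9]
#4 0xf3→b15/s1 MISS; vc=[11,9,13]
#5 0xfa→b15/s1 L1-HIT; vc=[11,9,13]
#6 0xb4→b11/s1 VC-HIT; vc=[15,9,13]
#7 0xfc→b15/s1 VC-HIT; vc=[11,9,13]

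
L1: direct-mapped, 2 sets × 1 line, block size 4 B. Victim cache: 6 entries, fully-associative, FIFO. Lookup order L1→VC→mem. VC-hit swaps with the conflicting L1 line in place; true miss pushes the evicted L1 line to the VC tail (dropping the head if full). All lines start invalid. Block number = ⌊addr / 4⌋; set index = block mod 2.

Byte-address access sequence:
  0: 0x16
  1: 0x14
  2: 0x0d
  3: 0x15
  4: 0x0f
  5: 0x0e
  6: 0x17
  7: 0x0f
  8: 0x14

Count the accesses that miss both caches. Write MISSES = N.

0: 0x16 (blk 5, set 1) → MISS  vc=[]
1: 0x14 (blk 5, set 1) → L1-HIT  vc=[]
2: 0xd (blk 3, set 1) → MISS  vc=[5]
3: 0x15 (blk 5, set 1) → VC-HIT  vc=[3]
4: 0xf (blk 3, set 1) → VC-HIT  vc=[5]
5: 0xe (blk 3, set 1) → L1-HIT  vc=[5]
6: 0x17 (blk 5, set 1) → VC-HIT  vc=[3]
7: 0xf (blk 3, set 1) → VC-HIT  vc=[5]
8: 0x14 (blk 5, set 1) → VC-HIT  vc=[3]

MISSES = 2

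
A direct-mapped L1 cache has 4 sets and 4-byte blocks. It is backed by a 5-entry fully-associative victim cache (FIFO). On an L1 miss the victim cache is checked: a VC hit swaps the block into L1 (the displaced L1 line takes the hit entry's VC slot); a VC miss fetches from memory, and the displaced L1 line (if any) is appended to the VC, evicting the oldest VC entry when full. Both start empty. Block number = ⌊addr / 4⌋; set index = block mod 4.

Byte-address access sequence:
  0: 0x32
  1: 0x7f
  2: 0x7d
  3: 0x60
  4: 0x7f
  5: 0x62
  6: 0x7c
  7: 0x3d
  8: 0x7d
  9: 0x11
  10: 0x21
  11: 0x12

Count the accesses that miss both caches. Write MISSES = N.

MISSES = 6

0: 0x32 (blk 12, set 0) → MISS  vc=[]
1: 0x7f (blk 31, set 3) → MISS  vc=[]
2: 0x7d (blk 31, set 3) → L1-HIT  vc=[]
3: 0x60 (blk 24, set 0) → MISS  vc=[12]
4: 0x7f (blk 31, set 3) → L1-HIT  vc=[12]
5: 0x62 (blk 24, set 0) → L1-HIT  vc=[12]
6: 0x7c (blk 31, set 3) → L1-HIT  vc=[12]
7: 0x3d (blk 15, set 3) → MISS  vc=[12, 31]
8: 0x7d (blk 31, set 3) → VC-HIT  vc=[12, 15]
9: 0x11 (blk 4, set 0) → MISS  vc=[12, 15, 24]
10: 0x21 (blk 8, set 0) → MISS  vc=[12, 15, 24, 4]
11: 0x12 (blk 4, set 0) → VC-HIT  vc=[12, 15, 24, 8]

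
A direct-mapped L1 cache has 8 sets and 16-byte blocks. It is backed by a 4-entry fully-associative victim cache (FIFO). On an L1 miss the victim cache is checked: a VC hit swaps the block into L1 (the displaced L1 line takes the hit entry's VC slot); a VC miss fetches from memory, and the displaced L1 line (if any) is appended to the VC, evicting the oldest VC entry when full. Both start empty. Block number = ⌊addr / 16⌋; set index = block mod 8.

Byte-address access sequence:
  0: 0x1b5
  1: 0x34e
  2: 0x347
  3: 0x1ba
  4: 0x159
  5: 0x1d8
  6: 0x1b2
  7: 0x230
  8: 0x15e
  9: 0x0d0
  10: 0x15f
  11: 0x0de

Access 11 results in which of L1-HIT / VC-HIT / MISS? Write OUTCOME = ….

OUTCOME = VC-HIT

  [0] addr=0x1b5 blk=27 s=3: MISS | VC []
  [1] addr=0x34e blk=52 s=4: MISS | VC []
  [2] addr=0x347 blk=52 s=4: L1-HIT | VC []
  [3] addr=0x1ba blk=27 s=3: L1-HIT | VC []
  [4] addr=0x159 blk=21 s=5: MISS | VC []
  [5] addr=0x1d8 blk=29 s=5: MISS | VC [21]
  [6] addr=0x1b2 blk=27 s=3: L1-HIT | VC [21]
  [7] addr=0x230 blk=35 s=3: MISS | VC [21, 27]
  [8] addr=0x15e blk=21 s=5: VC-HIT | VC [29, 27]
  [9] addr=0xd0 blk=13 s=5: MISS | VC [29, 27, 21]
  [10] addr=0x15f blk=21 s=5: VC-HIT | VC [29, 27, 13]
  [11] addr=0xde blk=13 s=5: VC-HIT | VC [29, 27, 21]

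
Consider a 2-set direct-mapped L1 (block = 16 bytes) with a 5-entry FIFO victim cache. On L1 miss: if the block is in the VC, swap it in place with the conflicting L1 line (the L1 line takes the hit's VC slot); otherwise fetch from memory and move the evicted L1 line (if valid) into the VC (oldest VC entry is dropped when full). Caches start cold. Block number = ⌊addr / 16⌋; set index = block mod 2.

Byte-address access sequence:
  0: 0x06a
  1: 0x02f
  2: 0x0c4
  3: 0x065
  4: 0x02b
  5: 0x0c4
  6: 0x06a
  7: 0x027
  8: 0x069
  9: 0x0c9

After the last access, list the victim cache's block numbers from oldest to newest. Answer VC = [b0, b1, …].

#0 0x6a→b6/s0 MISS; vc=[]
#1 0x2f→b2/s0 MISS; vc=[6]
#2 0xc4→b12/s0 MISS; vc=[6,2]
#3 0x65→b6/s0 VC-HIT; vc=[12,2]
#4 0x2b→b2/s0 VC-HIT; vc=[12,6]
#5 0xc4→b12/s0 VC-HIT; vc=[2,6]
#6 0x6a→b6/s0 VC-HIT; vc=[2,12]
#7 0x27→b2/s0 VC-HIT; vc=[6,12]
#8 0x69→b6/s0 VC-HIT; vc=[2,12]
#9 0xc9→b12/s0 VC-HIT; vc=[2,6]

VC = [2, 6]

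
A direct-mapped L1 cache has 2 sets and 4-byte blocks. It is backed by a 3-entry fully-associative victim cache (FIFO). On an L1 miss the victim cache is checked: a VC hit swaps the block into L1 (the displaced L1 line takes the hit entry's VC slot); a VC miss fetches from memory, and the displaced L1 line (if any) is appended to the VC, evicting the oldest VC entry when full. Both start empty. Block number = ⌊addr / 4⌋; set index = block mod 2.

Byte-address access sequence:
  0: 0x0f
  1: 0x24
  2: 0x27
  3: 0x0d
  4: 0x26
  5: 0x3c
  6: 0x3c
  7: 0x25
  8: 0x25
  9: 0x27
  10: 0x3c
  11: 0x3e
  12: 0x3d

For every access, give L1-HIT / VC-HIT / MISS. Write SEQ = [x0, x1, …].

SEQ = [MISS, MISS, L1-HIT, VC-HIT, VC-HIT, MISS, L1-HIT, VC-HIT, L1-HIT, L1-HIT, VC-HIT, L1-HIT, L1-HIT]

0: 0xf (blk 3, set 1) → MISS  vc=[]
1: 0x24 (blk 9, set 1) → MISS  vc=[3]
2: 0x27 (blk 9, set 1) → L1-HIT  vc=[3]
3: 0xd (blk 3, set 1) → VC-HIT  vc=[9]
4: 0x26 (blk 9, set 1) → VC-HIT  vc=[3]
5: 0x3c (blk 15, set 1) → MISS  vc=[3, 9]
6: 0x3c (blk 15, set 1) → L1-HIT  vc=[3, 9]
7: 0x25 (blk 9, set 1) → VC-HIT  vc=[3, 15]
8: 0x25 (blk 9, set 1) → L1-HIT  vc=[3, 15]
9: 0x27 (blk 9, set 1) → L1-HIT  vc=[3, 15]
10: 0x3c (blk 15, set 1) → VC-HIT  vc=[3, 9]
11: 0x3e (blk 15, set 1) → L1-HIT  vc=[3, 9]
12: 0x3d (blk 15, set 1) → L1-HIT  vc=[3, 9]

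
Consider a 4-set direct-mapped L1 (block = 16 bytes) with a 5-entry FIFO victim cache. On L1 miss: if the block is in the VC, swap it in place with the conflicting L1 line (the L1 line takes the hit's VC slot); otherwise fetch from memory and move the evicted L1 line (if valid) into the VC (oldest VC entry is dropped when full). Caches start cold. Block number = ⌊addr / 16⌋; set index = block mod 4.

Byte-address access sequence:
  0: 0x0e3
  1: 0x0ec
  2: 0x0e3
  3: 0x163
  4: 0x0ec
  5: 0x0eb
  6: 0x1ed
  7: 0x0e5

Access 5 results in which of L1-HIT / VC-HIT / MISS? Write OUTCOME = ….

OUTCOME = L1-HIT

0: 0xe3 (blk 14, set 2) → MISS  vc=[]
1: 0xec (blk 14, set 2) → L1-HIT  vc=[]
2: 0xe3 (blk 14, set 2) → L1-HIT  vc=[]
3: 0x163 (blk 22, set 2) → MISS  vc=[14]
4: 0xec (blk 14, set 2) → VC-HIT  vc=[22]
5: 0xeb (blk 14, set 2) → L1-HIT  vc=[22]
6: 0x1ed (blk 30, set 2) → MISS  vc=[22, 14]
7: 0xe5 (blk 14, set 2) → VC-HIT  vc=[22, 30]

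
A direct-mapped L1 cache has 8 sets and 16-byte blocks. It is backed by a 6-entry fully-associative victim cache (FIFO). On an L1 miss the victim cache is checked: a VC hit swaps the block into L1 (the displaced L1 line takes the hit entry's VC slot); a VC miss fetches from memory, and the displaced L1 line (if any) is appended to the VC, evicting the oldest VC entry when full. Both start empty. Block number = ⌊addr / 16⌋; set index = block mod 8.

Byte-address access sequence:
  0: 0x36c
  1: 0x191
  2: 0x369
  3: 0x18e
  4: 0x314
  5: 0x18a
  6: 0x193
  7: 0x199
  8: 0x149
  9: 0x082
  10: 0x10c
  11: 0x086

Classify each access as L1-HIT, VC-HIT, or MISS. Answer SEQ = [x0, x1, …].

SEQ = [MISS, MISS, L1-HIT, MISS, MISS, L1-HIT, VC-HIT, L1-HIT, MISS, MISS, MISS, VC-HIT]

  [0] addr=0x36c blk=54 s=6: MISS | VC []
  [1] addr=0x191 blk=25 s=1: MISS | VC []
  [2] addr=0x369 blk=54 s=6: L1-HIT | VC []
  [3] addr=0x18e blk=24 s=0: MISS | VC []
  [4] addr=0x314 blk=49 s=1: MISS | VC [25]
  [5] addr=0x18a blk=24 s=0: L1-HIT | VC [25]
  [6] addr=0x193 blk=25 s=1: VC-HIT | VC [49]
  [7] addr=0x199 blk=25 s=1: L1-HIT | VC [49]
  [8] addr=0x149 blk=20 s=4: MISS | VC [49]
  [9] addr=0x82 blk=8 s=0: MISS | VC [49, 24]
  [10] addr=0x10c blk=16 s=0: MISS | VC [49, 24, 8]
  [11] addr=0x86 blk=8 s=0: VC-HIT | VC [49, 24, 16]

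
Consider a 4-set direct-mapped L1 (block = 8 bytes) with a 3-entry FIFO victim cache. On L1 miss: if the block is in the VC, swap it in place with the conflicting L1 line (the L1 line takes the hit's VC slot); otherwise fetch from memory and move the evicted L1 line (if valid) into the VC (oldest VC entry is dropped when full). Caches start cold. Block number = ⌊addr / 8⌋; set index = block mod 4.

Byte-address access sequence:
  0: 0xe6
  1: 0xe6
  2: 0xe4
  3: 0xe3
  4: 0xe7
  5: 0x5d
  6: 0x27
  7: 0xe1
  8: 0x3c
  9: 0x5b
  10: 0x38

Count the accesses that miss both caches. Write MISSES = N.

MISSES = 4

  [0] addr=0xe6 blk=28 s=0: MISS | VC []
  [1] addr=0xe6 blk=28 s=0: L1-HIT | VC []
  [2] addr=0xe4 blk=28 s=0: L1-HIT | VC []
  [3] addr=0xe3 blk=28 s=0: L1-HIT | VC []
  [4] addr=0xe7 blk=28 s=0: L1-HIT | VC []
  [5] addr=0x5d blk=11 s=3: MISS | VC []
  [6] addr=0x27 blk=4 s=0: MISS | VC [28]
  [7] addr=0xe1 blk=28 s=0: VC-HIT | VC [4]
  [8] addr=0x3c blk=7 s=3: MISS | VC [4, 11]
  [9] addr=0x5b blk=11 s=3: VC-HIT | VC [4, 7]
  [10] addr=0x38 blk=7 s=3: VC-HIT | VC [4, 11]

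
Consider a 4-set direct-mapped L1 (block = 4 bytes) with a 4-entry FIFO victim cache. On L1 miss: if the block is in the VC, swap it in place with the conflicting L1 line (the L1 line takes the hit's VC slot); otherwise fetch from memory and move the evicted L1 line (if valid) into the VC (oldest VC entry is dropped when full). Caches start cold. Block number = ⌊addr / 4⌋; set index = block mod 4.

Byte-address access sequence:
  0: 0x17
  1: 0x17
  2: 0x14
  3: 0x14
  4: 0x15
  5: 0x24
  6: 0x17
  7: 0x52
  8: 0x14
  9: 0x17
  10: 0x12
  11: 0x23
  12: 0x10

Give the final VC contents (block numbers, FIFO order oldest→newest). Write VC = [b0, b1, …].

#0 0x17→b5/s1 MISS; vc=[]
#1 0x17→b5/s1 L1-HIT; vc=[]
#2 0x14→b5/s1 L1-HIT; vc=[]
#3 0x14→b5/s1 L1-HIT; vc=[]
#4 0x15→b5/s1 L1-HIT; vc=[]
#5 0x24→b9/s1 MISS; vc=[5]
#6 0x17→b5/s1 VC-HIT; vc=[9]
#7 0x52→b20/s0 MISS; vc=[9]
#8 0x14→b5/s1 L1-HIT; vc=[9]
#9 0x17→b5/s1 L1-HIT; vc=[9]
#10 0x12→b4/s0 MISS; vc=[9,20]
#11 0x23→b8/s0 MISS; vc=[9,20,4]
#12 0x10→b4/s0 VC-HIT; vc=[9,20,8]

VC = [9, 20, 8]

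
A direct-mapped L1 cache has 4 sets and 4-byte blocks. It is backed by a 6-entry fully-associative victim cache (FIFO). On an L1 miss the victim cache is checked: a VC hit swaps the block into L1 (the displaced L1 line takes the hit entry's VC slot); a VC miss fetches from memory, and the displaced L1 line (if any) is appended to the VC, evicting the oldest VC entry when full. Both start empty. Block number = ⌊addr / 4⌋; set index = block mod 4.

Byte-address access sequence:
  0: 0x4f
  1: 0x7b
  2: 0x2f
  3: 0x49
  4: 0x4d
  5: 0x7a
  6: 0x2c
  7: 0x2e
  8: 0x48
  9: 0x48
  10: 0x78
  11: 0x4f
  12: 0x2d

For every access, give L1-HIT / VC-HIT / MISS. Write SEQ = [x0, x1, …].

#0 0x4f→b19/s3 MISS; vc=[]
#1 0x7b→b30/s2 MISS; vc=[]
#2 0x2f→b11/s3 MISS; vc=[19]
#3 0x49→b18/s2 MISS; vc=[19,30]
#4 0x4d→b19/s3 VC-HIT; vc=[11,30]
#5 0x7a→b30/s2 VC-HIT; vc=[11,18]
#6 0x2c→b11/s3 VC-HIT; vc=[19,18]
#7 0x2e→b11/s3 L1-HIT; vc=[19,18]
#8 0x48→b18/s2 VC-HIT; vc=[19,30]
#9 0x48→b18/s2 L1-HIT; vc=[19,30]
#10 0x78→b30/s2 VC-HIT; vc=[19,18]
#11 0x4f→b19/s3 VC-HIT; vc=[11,18]
#12 0x2d→b11/s3 VC-HIT; vc=[19,18]

SEQ = [MISS, MISS, MISS, MISS, VC-HIT, VC-HIT, VC-HIT, L1-HIT, VC-HIT, L1-HIT, VC-HIT, VC-HIT, VC-HIT]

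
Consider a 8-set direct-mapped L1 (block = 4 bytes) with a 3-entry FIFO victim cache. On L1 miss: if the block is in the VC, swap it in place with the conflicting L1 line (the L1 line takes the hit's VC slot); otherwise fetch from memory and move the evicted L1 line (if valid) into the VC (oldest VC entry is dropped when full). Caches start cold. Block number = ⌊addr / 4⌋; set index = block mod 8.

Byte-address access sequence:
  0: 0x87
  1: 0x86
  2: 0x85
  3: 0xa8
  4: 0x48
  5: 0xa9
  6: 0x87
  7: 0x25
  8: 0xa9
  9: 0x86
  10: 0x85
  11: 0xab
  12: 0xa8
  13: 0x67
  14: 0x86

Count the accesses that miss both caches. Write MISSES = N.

MISSES = 5

  [0] addr=0x87 blk=33 s=1: MISS | VC []
  [1] addr=0x86 blk=33 s=1: L1-HIT | VC []
  [2] addr=0x85 blk=33 s=1: L1-HIT | VC []
  [3] addr=0xa8 blk=42 s=2: MISS | VC []
  [4] addr=0x48 blk=18 s=2: MISS | VC [42]
  [5] addr=0xa9 blk=42 s=2: VC-HIT | VC [18]
  [6] addr=0x87 blk=33 s=1: L1-HIT | VC [18]
  [7] addr=0x25 blk=9 s=1: MISS | VC [18, 33]
  [8] addr=0xa9 blk=42 s=2: L1-HIT | VC [18, 33]
  [9] addr=0x86 blk=33 s=1: VC-HIT | VC [18, 9]
  [10] addr=0x85 blk=33 s=1: L1-HIT | VC [18, 9]
  [11] addr=0xab blk=42 s=2: L1-HIT | VC [18, 9]
  [12] addr=0xa8 blk=42 s=2: L1-HIT | VC [18, 9]
  [13] addr=0x67 blk=25 s=1: MISS | VC [18, 9, 33]
  [14] addr=0x86 blk=33 s=1: VC-HIT | VC [18, 9, 25]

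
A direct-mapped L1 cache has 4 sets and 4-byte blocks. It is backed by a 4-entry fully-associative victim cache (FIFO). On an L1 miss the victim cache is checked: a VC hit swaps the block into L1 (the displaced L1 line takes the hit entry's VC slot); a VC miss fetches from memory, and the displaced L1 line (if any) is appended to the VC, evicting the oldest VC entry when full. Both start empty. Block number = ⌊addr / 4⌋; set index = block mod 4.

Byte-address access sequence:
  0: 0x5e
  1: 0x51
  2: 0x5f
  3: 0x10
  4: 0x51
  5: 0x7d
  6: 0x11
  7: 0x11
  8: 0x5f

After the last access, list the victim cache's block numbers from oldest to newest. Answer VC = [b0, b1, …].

VC = [20, 31]

  [0] addr=0x5e blk=23 s=3: MISS | VC []
  [1] addr=0x51 blk=20 s=0: MISS | VC []
  [2] addr=0x5f blk=23 s=3: L1-HIT | VC []
  [3] addr=0x10 blk=4 s=0: MISS | VC [20]
  [4] addr=0x51 blk=20 s=0: VC-HIT | VC [4]
  [5] addr=0x7d blk=31 s=3: MISS | VC [4, 23]
  [6] addr=0x11 blk=4 s=0: VC-HIT | VC [20, 23]
  [7] addr=0x11 blk=4 s=0: L1-HIT | VC [20, 23]
  [8] addr=0x5f blk=23 s=3: VC-HIT | VC [20, 31]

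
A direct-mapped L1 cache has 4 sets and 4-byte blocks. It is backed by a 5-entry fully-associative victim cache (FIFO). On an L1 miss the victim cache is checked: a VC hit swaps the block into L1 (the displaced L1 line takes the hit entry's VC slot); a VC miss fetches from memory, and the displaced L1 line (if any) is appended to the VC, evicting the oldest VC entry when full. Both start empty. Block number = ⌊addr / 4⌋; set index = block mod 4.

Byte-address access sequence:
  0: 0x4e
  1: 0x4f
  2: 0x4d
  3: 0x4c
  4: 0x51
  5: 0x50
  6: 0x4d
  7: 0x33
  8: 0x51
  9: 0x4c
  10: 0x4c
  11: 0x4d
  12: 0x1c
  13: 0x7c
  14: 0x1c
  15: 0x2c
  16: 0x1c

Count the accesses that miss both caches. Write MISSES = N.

0: 0x4e (blk 19, set 3) → MISS  vc=[]
1: 0x4f (blk 19, set 3) → L1-HIT  vc=[]
2: 0x4d (blk 19, set 3) → L1-HIT  vc=[]
3: 0x4c (blk 19, set 3) → L1-HIT  vc=[]
4: 0x51 (blk 20, set 0) → MISS  vc=[]
5: 0x50 (blk 20, set 0) → L1-HIT  vc=[]
6: 0x4d (blk 19, set 3) → L1-HIT  vc=[]
7: 0x33 (blk 12, set 0) → MISS  vc=[20]
8: 0x51 (blk 20, set 0) → VC-HIT  vc=[12]
9: 0x4c (blk 19, set 3) → L1-HIT  vc=[12]
10: 0x4c (blk 19, set 3) → L1-HIT  vc=[12]
11: 0x4d (blk 19, set 3) → L1-HIT  vc=[12]
12: 0x1c (blk 7, set 3) → MISS  vc=[12, 19]
13: 0x7c (blk 31, set 3) → MISS  vc=[12, 19, 7]
14: 0x1c (blk 7, set 3) → VC-HIT  vc=[12, 19, 31]
15: 0x2c (blk 11, set 3) → MISS  vc=[12, 19, 31, 7]
16: 0x1c (blk 7, set 3) → VC-HIT  vc=[12, 19, 31, 11]

MISSES = 6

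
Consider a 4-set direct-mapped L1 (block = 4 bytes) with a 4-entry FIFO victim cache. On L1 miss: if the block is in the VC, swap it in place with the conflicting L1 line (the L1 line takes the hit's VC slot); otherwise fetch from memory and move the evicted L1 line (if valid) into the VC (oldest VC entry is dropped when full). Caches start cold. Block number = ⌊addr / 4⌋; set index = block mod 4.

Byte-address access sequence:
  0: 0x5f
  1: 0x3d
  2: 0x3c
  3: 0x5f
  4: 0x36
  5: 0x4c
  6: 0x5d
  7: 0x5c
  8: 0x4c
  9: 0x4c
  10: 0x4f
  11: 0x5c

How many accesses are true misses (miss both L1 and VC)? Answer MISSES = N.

0: 0x5f (blk 23, set 3) → MISS  vc=[]
1: 0x3d (blk 15, set 3) → MISS  vc=[23]
2: 0x3c (blk 15, set 3) → L1-HIT  vc=[23]
3: 0x5f (blk 23, set 3) → VC-HIT  vc=[15]
4: 0x36 (blk 13, set 1) → MISS  vc=[15]
5: 0x4c (blk 19, set 3) → MISS  vc=[15, 23]
6: 0x5d (blk 23, set 3) → VC-HIT  vc=[15, 19]
7: 0x5c (blk 23, set 3) → L1-HIT  vc=[15, 19]
8: 0x4c (blk 19, set 3) → VC-HIT  vc=[15, 23]
9: 0x4c (blk 19, set 3) → L1-HIT  vc=[15, 23]
10: 0x4f (blk 19, set 3) → L1-HIT  vc=[15, 23]
11: 0x5c (blk 23, set 3) → VC-HIT  vc=[15, 19]

MISSES = 4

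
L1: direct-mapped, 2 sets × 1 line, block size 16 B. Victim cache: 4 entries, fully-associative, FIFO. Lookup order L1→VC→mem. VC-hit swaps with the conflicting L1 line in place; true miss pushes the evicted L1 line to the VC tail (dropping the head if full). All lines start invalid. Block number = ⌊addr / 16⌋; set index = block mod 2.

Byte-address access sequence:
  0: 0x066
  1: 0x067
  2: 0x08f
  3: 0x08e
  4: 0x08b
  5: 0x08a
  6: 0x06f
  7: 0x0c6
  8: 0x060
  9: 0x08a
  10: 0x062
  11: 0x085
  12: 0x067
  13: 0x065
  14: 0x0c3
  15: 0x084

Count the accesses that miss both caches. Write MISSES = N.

#0 0x66→b6/s0 MISS; vc=[]
#1 0x67→b6/s0 L1-HIT; vc=[]
#2 0x8f→b8/s0 MISS; vc=[6]
#3 0x8e→b8/s0 L1-HIT; vc=[6]
#4 0x8b→b8/s0 L1-HIT; vc=[6]
#5 0x8a→b8/s0 L1-HIT; vc=[6]
#6 0x6f→b6/s0 VC-HIT; vc=[8]
#7 0xc6→b12/s0 MISS; vc=[8,6]
#8 0x60→b6/s0 VC-HIT; vc=[8,12]
#9 0x8a→b8/s0 VC-HIT; vc=[6,12]
#10 0x62→b6/s0 VC-HIT; vc=[8,12]
#11 0x85→b8/s0 VC-HIT; vc=[6,12]
#12 0x67→b6/s0 VC-HIT; vc=[8,12]
#13 0x65→b6/s0 L1-HIT; vc=[8,12]
#14 0xc3→b12/s0 VC-HIT; vc=[8,6]
#15 0x84→b8/s0 VC-HIT; vc=[12,6]

MISSES = 3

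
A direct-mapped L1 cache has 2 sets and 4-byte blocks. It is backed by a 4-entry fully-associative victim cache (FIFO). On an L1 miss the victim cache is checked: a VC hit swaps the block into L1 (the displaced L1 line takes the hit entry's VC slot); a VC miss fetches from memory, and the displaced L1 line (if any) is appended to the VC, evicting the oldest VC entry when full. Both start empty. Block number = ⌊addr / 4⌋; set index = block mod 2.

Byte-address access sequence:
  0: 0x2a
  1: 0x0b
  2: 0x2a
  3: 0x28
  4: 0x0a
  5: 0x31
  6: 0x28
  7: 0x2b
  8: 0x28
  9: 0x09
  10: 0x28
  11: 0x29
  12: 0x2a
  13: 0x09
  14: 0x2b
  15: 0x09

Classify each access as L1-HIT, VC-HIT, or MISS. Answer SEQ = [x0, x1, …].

0: 0x2a (blk 10, set 0) → MISS  vc=[]
1: 0xb (blk 2, set 0) → MISS  vc=[10]
2: 0x2a (blk 10, set 0) → VC-HIT  vc=[2]
3: 0x28 (blk 10, set 0) → L1-HIT  vc=[2]
4: 0xa (blk 2, set 0) → VC-HIT  vc=[10]
5: 0x31 (blk 12, set 0) → MISS  vc=[10, 2]
6: 0x28 (blk 10, set 0) → VC-HIT  vc=[12, 2]
7: 0x2b (blk 10, set 0) → L1-HIT  vc=[12, 2]
8: 0x28 (blk 10, set 0) → L1-HIT  vc=[12, 2]
9: 0x9 (blk 2, set 0) → VC-HIT  vc=[12, 10]
10: 0x28 (blk 10, set 0) → VC-HIT  vc=[12, 2]
11: 0x29 (blk 10, set 0) → L1-HIT  vc=[12, 2]
12: 0x2a (blk 10, set 0) → L1-HIT  vc=[12, 2]
13: 0x9 (blk 2, set 0) → VC-HIT  vc=[12, 10]
14: 0x2b (blk 10, set 0) → VC-HIT  vc=[12, 2]
15: 0x9 (blk 2, set 0) → VC-HIT  vc=[12, 10]

SEQ = [MISS, MISS, VC-HIT, L1-HIT, VC-HIT, MISS, VC-HIT, L1-HIT, L1-HIT, VC-HIT, VC-HIT, L1-HIT, L1-HIT, VC-HIT, VC-HIT, VC-HIT]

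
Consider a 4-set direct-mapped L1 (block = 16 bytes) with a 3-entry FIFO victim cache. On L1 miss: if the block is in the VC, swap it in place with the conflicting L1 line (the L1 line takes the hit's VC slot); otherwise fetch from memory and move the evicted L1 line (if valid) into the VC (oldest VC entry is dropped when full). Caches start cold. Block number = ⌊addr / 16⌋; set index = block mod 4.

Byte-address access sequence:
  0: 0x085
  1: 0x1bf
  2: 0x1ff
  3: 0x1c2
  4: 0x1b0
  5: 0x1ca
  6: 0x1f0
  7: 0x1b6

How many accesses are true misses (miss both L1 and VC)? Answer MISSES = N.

MISSES = 4

  [0] addr=0x85 blk=8 s=0: MISS | VC []
  [1] addr=0x1bf blk=27 s=3: MISS | VC []
  [2] addr=0x1ff blk=31 s=3: MISS | VC [27]
  [3] addr=0x1c2 blk=28 s=0: MISS | VC [27, 8]
  [4] addr=0x1b0 blk=27 s=3: VC-HIT | VC [31, 8]
  [5] addr=0x1ca blk=28 s=0: L1-HIT | VC [31, 8]
  [6] addr=0x1f0 blk=31 s=3: VC-HIT | VC [27, 8]
  [7] addr=0x1b6 blk=27 s=3: VC-HIT | VC [31, 8]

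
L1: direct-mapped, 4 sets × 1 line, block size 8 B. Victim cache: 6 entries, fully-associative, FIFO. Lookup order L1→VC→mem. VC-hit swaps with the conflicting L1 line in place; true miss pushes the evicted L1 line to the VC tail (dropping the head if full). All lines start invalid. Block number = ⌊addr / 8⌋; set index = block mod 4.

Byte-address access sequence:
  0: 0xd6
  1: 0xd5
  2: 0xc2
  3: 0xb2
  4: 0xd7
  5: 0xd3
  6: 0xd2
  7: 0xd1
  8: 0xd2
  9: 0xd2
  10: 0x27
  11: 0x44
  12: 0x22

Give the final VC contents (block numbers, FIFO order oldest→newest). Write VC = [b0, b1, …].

#0 0xd6→b26/s2 MISS; vc=[]
#1 0xd5→b26/s2 L1-HIT; vc=[]
#2 0xc2→b24/s0 MISS; vc=[]
#3 0xb2→b22/s2 MISS; vc=[26]
#4 0xd7→b26/s2 VC-HIT; vc=[22]
#5 0xd3→b26/s2 L1-HIT; vc=[22]
#6 0xd2→b26/s2 L1-HIT; vc=[22]
#7 0xd1→b26/s2 L1-HIT; vc=[22]
#8 0xd2→b26/s2 L1-HIT; vc=[22]
#9 0xd2→b26/s2 L1-HIT; vc=[22]
#10 0x27→b4/s0 MISS; vc=[22,24]
#11 0x44→b8/s0 MISS; vc=[22,24,4]
#12 0x22→b4/s0 VC-HIT; vc=[22,24,8]

VC = [22, 24, 8]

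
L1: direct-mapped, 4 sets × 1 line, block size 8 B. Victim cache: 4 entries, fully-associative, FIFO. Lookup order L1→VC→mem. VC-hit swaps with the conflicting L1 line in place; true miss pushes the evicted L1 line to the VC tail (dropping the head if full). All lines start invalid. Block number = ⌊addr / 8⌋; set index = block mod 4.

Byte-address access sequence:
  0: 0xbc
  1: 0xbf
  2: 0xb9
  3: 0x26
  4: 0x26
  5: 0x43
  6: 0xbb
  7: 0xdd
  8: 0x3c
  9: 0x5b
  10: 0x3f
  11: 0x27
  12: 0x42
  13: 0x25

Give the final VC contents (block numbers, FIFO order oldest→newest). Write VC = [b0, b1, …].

0: 0xbc (blk 23, set 3) → MISS  vc=[]
1: 0xbf (blk 23, set 3) → L1-HIT  vc=[]
2: 0xb9 (blk 23, set 3) → L1-HIT  vc=[]
3: 0x26 (blk 4, set 0) → MISS  vc=[]
4: 0x26 (blk 4, set 0) → L1-HIT  vc=[]
5: 0x43 (blk 8, set 0) → MISS  vc=[4]
6: 0xbb (blk 23, set 3) → L1-HIT  vc=[4]
7: 0xdd (blk 27, set 3) → MISS  vc=[4, 23]
8: 0x3c (blk 7, set 3) → MISS  vc=[4, 23, 27]
9: 0x5b (blk 11, set 3) → MISS  vc=[4, 23, 27, 7]
10: 0x3f (blk 7, set 3) → VC-HIT  vc=[4, 23, 27, 11]
11: 0x27 (blk 4, set 0) → VC-HIT  vc=[8, 23, 27, 11]
12: 0x42 (blk 8, set 0) → VC-HIT  vc=[4, 23, 27, 11]
13: 0x25 (blk 4, set 0) → VC-HIT  vc=[8, 23, 27, 11]

VC = [8, 23, 27, 11]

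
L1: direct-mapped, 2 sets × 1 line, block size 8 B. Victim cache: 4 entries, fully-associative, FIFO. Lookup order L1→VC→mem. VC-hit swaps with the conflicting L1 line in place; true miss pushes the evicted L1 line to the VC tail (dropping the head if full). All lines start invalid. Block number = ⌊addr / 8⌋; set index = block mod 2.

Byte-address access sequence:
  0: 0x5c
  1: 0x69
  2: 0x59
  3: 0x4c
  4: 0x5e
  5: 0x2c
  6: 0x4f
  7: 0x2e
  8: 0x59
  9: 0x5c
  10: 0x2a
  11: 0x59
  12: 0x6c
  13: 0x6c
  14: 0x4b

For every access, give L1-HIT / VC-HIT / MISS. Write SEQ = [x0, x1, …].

SEQ = [MISS, MISS, VC-HIT, MISS, VC-HIT, MISS, VC-HIT, VC-HIT, VC-HIT, L1-HIT, VC-HIT, VC-HIT, VC-HIT, L1-HIT, VC-HIT]

  [0] addr=0x5c blk=11 s=1: MISS | VC []
  [1] addr=0x69 blk=13 s=1: MISS | VC [11]
  [2] addr=0x59 blk=11 s=1: VC-HIT | VC [13]
  [3] addr=0x4c blk=9 s=1: MISS | VC [13, 11]
  [4] addr=0x5e blk=11 s=1: VC-HIT | VC [13, 9]
  [5] addr=0x2c blk=5 s=1: MISS | VC [13, 9, 11]
  [6] addr=0x4f blk=9 s=1: VC-HIT | VC [13, 5, 11]
  [7] addr=0x2e blk=5 s=1: VC-HIT | VC [13, 9, 11]
  [8] addr=0x59 blk=11 s=1: VC-HIT | VC [13, 9, 5]
  [9] addr=0x5c blk=11 s=1: L1-HIT | VC [13, 9, 5]
  [10] addr=0x2a blk=5 s=1: VC-HIT | VC [13, 9, 11]
  [11] addr=0x59 blk=11 s=1: VC-HIT | VC [13, 9, 5]
  [12] addr=0x6c blk=13 s=1: VC-HIT | VC [11, 9, 5]
  [13] addr=0x6c blk=13 s=1: L1-HIT | VC [11, 9, 5]
  [14] addr=0x4b blk=9 s=1: VC-HIT | VC [11, 13, 5]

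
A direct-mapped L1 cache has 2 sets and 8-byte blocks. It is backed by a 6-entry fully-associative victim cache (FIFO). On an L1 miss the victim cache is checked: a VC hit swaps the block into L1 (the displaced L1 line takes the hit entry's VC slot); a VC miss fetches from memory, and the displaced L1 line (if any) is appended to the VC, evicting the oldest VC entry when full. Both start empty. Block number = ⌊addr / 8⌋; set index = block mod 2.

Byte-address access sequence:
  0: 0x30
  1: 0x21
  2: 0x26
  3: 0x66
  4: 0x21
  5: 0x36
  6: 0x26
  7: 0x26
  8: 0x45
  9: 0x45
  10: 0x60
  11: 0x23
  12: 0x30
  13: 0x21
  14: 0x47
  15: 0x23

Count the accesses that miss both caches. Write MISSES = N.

MISSES = 4

0: 0x30 (blk 6, set 0) → MISS  vc=[]
1: 0x21 (blk 4, set 0) → MISS  vc=[6]
2: 0x26 (blk 4, set 0) → L1-HIT  vc=[6]
3: 0x66 (blk 12, set 0) → MISS  vc=[6, 4]
4: 0x21 (blk 4, set 0) → VC-HIT  vc=[6, 12]
5: 0x36 (blk 6, set 0) → VC-HIT  vc=[4, 12]
6: 0x26 (blk 4, set 0) → VC-HIT  vc=[6, 12]
7: 0x26 (blk 4, set 0) → L1-HIT  vc=[6, 12]
8: 0x45 (blk 8, set 0) → MISS  vc=[6, 12, 4]
9: 0x45 (blk 8, set 0) → L1-HIT  vc=[6, 12, 4]
10: 0x60 (blk 12, set 0) → VC-HIT  vc=[6, 8, 4]
11: 0x23 (blk 4, set 0) → VC-HIT  vc=[6, 8, 12]
12: 0x30 (blk 6, set 0) → VC-HIT  vc=[4, 8, 12]
13: 0x21 (blk 4, set 0) → VC-HIT  vc=[6, 8, 12]
14: 0x47 (blk 8, set 0) → VC-HIT  vc=[6, 4, 12]
15: 0x23 (blk 4, set 0) → VC-HIT  vc=[6, 8, 12]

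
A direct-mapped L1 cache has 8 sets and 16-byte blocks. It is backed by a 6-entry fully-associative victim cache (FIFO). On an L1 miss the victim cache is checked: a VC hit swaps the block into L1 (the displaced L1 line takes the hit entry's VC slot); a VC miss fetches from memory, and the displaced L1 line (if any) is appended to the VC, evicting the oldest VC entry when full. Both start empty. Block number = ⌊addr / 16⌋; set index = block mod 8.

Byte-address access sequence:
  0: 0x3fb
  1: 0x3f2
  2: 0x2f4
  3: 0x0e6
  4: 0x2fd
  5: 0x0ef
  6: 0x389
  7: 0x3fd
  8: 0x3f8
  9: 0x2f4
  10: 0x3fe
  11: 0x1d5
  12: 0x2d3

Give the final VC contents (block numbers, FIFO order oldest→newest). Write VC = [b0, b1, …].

VC = [47, 29]

#0 0x3fb→b63/s7 MISS; vc=[]
#1 0x3f2→b63/s7 L1-HIT; vc=[]
#2 0x2f4→b47/s7 MISS; vc=[63]
#3 0xe6→b14/s6 MISS; vc=[63]
#4 0x2fd→b47/s7 L1-HIT; vc=[63]
#5 0xef→b14/s6 L1-HIT; vc=[63]
#6 0x389→b56/s0 MISS; vc=[63]
#7 0x3fd→b63/s7 VC-HIT; vc=[47]
#8 0x3f8→b63/s7 L1-HIT; vc=[47]
#9 0x2f4→b47/s7 VC-HIT; vc=[63]
#10 0x3fe→b63/s7 VC-HIT; vc=[47]
#11 0x1d5→b29/s5 MISS; vc=[47]
#12 0x2d3→b45/s5 MISS; vc=[47,29]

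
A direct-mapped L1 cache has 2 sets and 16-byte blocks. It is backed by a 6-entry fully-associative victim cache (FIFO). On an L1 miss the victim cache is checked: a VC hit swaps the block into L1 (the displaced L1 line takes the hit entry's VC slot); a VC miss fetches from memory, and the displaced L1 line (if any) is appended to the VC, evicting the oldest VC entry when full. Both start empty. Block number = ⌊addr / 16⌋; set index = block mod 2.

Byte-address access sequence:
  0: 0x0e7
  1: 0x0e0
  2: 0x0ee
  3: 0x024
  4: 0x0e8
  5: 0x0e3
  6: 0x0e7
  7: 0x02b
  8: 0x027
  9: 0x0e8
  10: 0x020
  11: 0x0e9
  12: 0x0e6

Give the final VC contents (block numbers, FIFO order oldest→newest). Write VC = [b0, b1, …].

VC = [2]

  [0] addr=0xe7 blk=14 s=0: MISS | VC []
  [1] addr=0xe0 blk=14 s=0: L1-HIT | VC []
  [2] addr=0xee blk=14 s=0: L1-HIT | VC []
  [3] addr=0x24 blk=2 s=0: MISS | VC [14]
  [4] addr=0xe8 blk=14 s=0: VC-HIT | VC [2]
  [5] addr=0xe3 blk=14 s=0: L1-HIT | VC [2]
  [6] addr=0xe7 blk=14 s=0: L1-HIT | VC [2]
  [7] addr=0x2b blk=2 s=0: VC-HIT | VC [14]
  [8] addr=0x27 blk=2 s=0: L1-HIT | VC [14]
  [9] addr=0xe8 blk=14 s=0: VC-HIT | VC [2]
  [10] addr=0x20 blk=2 s=0: VC-HIT | VC [14]
  [11] addr=0xe9 blk=14 s=0: VC-HIT | VC [2]
  [12] addr=0xe6 blk=14 s=0: L1-HIT | VC [2]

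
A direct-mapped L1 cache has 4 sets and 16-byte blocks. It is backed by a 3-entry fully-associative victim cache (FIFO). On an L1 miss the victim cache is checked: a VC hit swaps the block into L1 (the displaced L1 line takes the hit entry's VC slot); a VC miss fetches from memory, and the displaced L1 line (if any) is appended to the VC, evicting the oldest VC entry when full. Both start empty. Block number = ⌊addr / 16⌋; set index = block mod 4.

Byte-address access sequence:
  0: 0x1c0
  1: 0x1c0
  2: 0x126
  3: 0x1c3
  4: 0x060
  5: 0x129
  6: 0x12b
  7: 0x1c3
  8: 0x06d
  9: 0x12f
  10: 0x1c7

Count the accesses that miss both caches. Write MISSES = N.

  [0] addr=0x1c0 blk=28 s=0: MISS | VC []
  [1] addr=0x1c0 blk=28 s=0: L1-HIT | VC []
  [2] addr=0x126 blk=18 s=2: MISS | VC []
  [3] addr=0x1c3 blk=28 s=0: L1-HIT | VC []
  [4] addr=0x60 blk=6 s=2: MISS | VC [18]
  [5] addr=0x129 blk=18 s=2: VC-HIT | VC [6]
  [6] addr=0x12b blk=18 s=2: L1-HIT | VC [6]
  [7] addr=0x1c3 blk=28 s=0: L1-HIT | VC [6]
  [8] addr=0x6d blk=6 s=2: VC-HIT | VC [18]
  [9] addr=0x12f blk=18 s=2: VC-HIT | VC [6]
  [10] addr=0x1c7 blk=28 s=0: L1-HIT | VC [6]

MISSES = 3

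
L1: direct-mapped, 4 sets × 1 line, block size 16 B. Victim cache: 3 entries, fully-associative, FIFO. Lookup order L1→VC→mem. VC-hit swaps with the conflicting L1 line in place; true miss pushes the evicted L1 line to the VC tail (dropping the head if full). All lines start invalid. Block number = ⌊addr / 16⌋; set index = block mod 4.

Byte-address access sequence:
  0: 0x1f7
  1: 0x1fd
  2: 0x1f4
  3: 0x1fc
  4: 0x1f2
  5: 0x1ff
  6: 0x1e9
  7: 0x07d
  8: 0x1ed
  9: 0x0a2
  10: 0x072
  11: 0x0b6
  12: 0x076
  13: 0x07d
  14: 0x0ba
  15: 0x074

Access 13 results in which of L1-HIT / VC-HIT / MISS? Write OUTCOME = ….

#0 0x1f7→b31/s3 MISS; vc=[]
#1 0x1fd→b31/s3 L1-HIT; vc=[]
#2 0x1f4→b31/s3 L1-HIT; vc=[]
#3 0x1fc→b31/s3 L1-HIT; vc=[]
#4 0x1f2→b31/s3 L1-HIT; vc=[]
#5 0x1ff→b31/s3 L1-HIT; vc=[]
#6 0x1e9→b30/s2 MISS; vc=[]
#7 0x7d→b7/s3 MISS; vc=[31]
#8 0x1ed→b30/s2 L1-HIT; vc=[31]
#9 0xa2→b10/s2 MISS; vc=[31,30]
#10 0x72→b7/s3 L1-HIT; vc=[31,30]
#11 0xb6→b11/s3 MISS; vc=[31,30,7]
#12 0x76→b7/s3 VC-HIT; vc=[31,30,11]
#13 0x7d→b7/s3 L1-HIT; vc=[31,30,11]
#14 0xba→b11/s3 VC-HIT; vc=[31,30,7]
#15 0x74→b7/s3 VC-HIT; vc=[31,30,11]

OUTCOME = L1-HIT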